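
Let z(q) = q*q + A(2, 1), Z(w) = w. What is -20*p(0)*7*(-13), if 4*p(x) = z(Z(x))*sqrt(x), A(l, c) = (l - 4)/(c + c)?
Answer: 0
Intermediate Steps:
A(l, c) = (-4 + l)/(2*c) (A(l, c) = (-4 + l)/((2*c)) = (-4 + l)*(1/(2*c)) = (-4 + l)/(2*c))
z(q) = -1 + q**2 (z(q) = q*q + (1/2)*(-4 + 2)/1 = q**2 + (1/2)*1*(-2) = q**2 - 1 = -1 + q**2)
p(x) = sqrt(x)*(-1 + x**2)/4 (p(x) = ((-1 + x**2)*sqrt(x))/4 = (sqrt(x)*(-1 + x**2))/4 = sqrt(x)*(-1 + x**2)/4)
-20*p(0)*7*(-13) = -20*sqrt(0)*(-1 + 0**2)/4*7*(-13) = -20*(1/4)*0*(-1 + 0)*7*(-13) = -20*(1/4)*0*(-1)*7*(-13) = -0*7*(-13) = -20*0*(-13) = 0*(-13) = 0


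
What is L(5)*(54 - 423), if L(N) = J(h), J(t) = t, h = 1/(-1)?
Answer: 369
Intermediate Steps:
h = -1
L(N) = -1
L(5)*(54 - 423) = -(54 - 423) = -1*(-369) = 369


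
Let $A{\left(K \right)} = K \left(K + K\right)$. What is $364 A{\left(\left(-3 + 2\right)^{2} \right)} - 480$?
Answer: $248$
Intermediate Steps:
$A{\left(K \right)} = 2 K^{2}$ ($A{\left(K \right)} = K 2 K = 2 K^{2}$)
$364 A{\left(\left(-3 + 2\right)^{2} \right)} - 480 = 364 \cdot 2 \left(\left(-3 + 2\right)^{2}\right)^{2} - 480 = 364 \cdot 2 \left(\left(-1\right)^{2}\right)^{2} - 480 = 364 \cdot 2 \cdot 1^{2} - 480 = 364 \cdot 2 \cdot 1 - 480 = 364 \cdot 2 - 480 = 728 - 480 = 248$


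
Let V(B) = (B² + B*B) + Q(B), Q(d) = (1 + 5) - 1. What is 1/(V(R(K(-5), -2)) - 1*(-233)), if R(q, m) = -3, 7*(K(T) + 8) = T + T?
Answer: 1/256 ≈ 0.0039063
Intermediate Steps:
Q(d) = 5 (Q(d) = 6 - 1 = 5)
K(T) = -8 + 2*T/7 (K(T) = -8 + (T + T)/7 = -8 + (2*T)/7 = -8 + 2*T/7)
V(B) = 5 + 2*B² (V(B) = (B² + B*B) + 5 = (B² + B²) + 5 = 2*B² + 5 = 5 + 2*B²)
1/(V(R(K(-5), -2)) - 1*(-233)) = 1/((5 + 2*(-3)²) - 1*(-233)) = 1/((5 + 2*9) + 233) = 1/((5 + 18) + 233) = 1/(23 + 233) = 1/256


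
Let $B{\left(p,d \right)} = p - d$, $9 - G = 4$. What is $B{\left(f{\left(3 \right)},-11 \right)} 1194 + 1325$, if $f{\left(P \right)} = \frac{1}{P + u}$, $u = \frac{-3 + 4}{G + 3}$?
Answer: $\frac{371027}{25} \approx 14841.0$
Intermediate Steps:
$G = 5$ ($G = 9 - 4 = 5$)
$u = \frac{1}{8}$ ($u = \frac{-3 + 4}{5 + 3} = 1 \cdot \frac{1}{8} = \frac{1}{8} \approx 0.125$)
$f{\left(P \right)} = \frac{1}{\frac{1}{8} + P}$ ($f{\left(P \right)} = \frac{1}{P + \frac{1}{8}} = \frac{1}{\frac{1}{8} + P}$)
$B{\left(f{\left(3 \right)},-11 \right)} 1194 + 1325 = \left(\frac{8}{1 + 8 \cdot 3} - -11\right) 1194 + 1325 = \left(\frac{8}{1 + 24} + 11\right) 1194 + 1325 = \left(\frac{8}{25} + 11\right) 1194 + 1325 = \frac{283}{25} \cdot 1194 + 1325 = \frac{337902}{25} + 1325 = \frac{371027}{25}$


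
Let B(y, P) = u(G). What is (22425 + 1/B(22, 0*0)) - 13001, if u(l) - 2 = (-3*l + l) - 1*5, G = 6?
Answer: 141359/15 ≈ 9423.9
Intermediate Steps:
u(l) = -3 - 2*l (u(l) = 2 + ((-3*l + l) - 1*5) = 2 + (-2*l - 5) = 2 + (-5 - 2*l) = -3 - 2*l)
B(y, P) = -15 (B(y, P) = -3 - 2*6 = -3 - 12 = -15)
(22425 + 1/B(22, 0*0)) - 13001 = (22425 + 1/(-15)) - 13001 = (22425 - 1/15) - 13001 = 336374/15 - 13001 = 141359/15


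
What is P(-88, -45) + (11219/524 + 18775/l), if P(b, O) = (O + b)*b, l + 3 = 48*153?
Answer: 45113786315/3846684 ≈ 11728.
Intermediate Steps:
l = 7341 (l = -3 + 48*153 = -3 + 7344 = 7341)
P(b, O) = b*(O + b)
P(-88, -45) + (11219/524 + 18775/l) = -88*(-45 - 88) + (11219/524 + 18775/7341) = -88*(-133) + (11219*(1/524) + 18775*(1/7341)) = 11704 + (11219/524 + 18775/7341) = 11704 + 92196779/3846684 = 45113786315/3846684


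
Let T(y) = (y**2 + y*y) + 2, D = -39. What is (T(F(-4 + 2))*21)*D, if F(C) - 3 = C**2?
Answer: -81900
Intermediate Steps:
F(C) = 3 + C**2
T(y) = 2 + 2*y**2 (T(y) = (y**2 + y**2) + 2 = 2*y**2 + 2 = 2 + 2*y**2)
(T(F(-4 + 2))*21)*D = ((2 + 2*(3 + (-4 + 2)**2)**2)*21)*(-39) = ((2 + 2*(3 + (-2)**2)**2)*21)*(-39) = ((2 + 2*(3 + 4)**2)*21)*(-39) = ((2 + 2*7**2)*21)*(-39) = ((2 + 2*49)*21)*(-39) = ((2 + 98)*21)*(-39) = (100*21)*(-39) = 2100*(-39) = -81900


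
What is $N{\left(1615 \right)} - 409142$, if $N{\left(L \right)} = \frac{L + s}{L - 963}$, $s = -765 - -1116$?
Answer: $- \frac{133379309}{326} \approx -4.0914 \cdot 10^{5}$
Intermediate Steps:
$s = 351$ ($s = -765 + 1116 = 351$)
$N{\left(L \right)} = \frac{351 + L}{-963 + L}$ ($N{\left(L \right)} = \frac{L + 351}{L - 963} = \frac{351 + L}{-963 + L}$)
$N{\left(1615 \right)} - 409142 = \frac{351 + 1615}{-963 + 1615} - 409142 = \frac{1}{652} \cdot 1966 - 409142 = \frac{983}{326} - 409142 = - \frac{133379309}{326}$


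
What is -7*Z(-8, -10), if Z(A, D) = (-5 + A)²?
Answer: -1183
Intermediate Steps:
-7*Z(-8, -10) = -7*(-5 - 8)² = -7*(-13)² = -7*169 = -1183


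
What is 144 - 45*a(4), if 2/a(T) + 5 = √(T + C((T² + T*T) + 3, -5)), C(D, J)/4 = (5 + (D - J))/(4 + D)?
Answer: 12174/71 + 120*√91/71 ≈ 187.59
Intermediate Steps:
C(D, J) = 4*(5 + D - J)/(4 + D) (C(D, J) = 4*((5 + (D - J))/(4 + D)) = 4*((5 + D - J)/(4 + D)) = 4*(5 + D - J)/(4 + D))
a(T) = 2/(-5 + √(T + 4*(13 + 2*T²)/(7 + 2*T²))) (a(T) = 2/(-5 + √(T + 4*(5 + ((T² + T*T) + 3) - 1*(-5))/(4 + ((T² + T*T) + 3)))) = 2/(-5 + √(T + 4*(5 + ((T² + T²) + 3) + 5)/(4 + ((T² + T²) + 3)))) = 2/(-5 + √(T + 4*(5 + (2*T² + 3) + 5)/(4 + (2*T² + 3)))) = 2/(-5 + √(T + 4*(5 + (3 + 2*T²) + 5)/(4 + (3 + 2*T²)))) = 2/(-5 + √(T + 4*(13 + 2*T²)/(7 + 2*T²))))
144 - 45*a(4) = 144 - 90/(-5 + √((52 + 8*4² + 4*(7 + 2*4²))/(7 + 2*4²))) = 144 - 90/(-5 + √((52 + 8*16 + 4*(7 + 2*16))/(7 + 2*16))) = 144 - 90/(-5 + √((52 + 128 + 4*(7 + 32))/(7 + 32))) = 144 - 90/(-5 + √((52 + 128 + 4*39)/39)) = 144 - 90/(-5 + √((52 + 128 + 156)/39)) = 144 - 90/(-5 + √((1/39)*336)) = 144 - 90/(-5 + √(112/13)) = 144 - 90/(-5 + 4*√91/13)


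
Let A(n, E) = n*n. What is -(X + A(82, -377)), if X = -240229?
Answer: 233505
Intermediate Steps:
A(n, E) = n²
-(X + A(82, -377)) = -(-240229 + 82²) = -(-240229 + 6724) = -1*(-233505) = 233505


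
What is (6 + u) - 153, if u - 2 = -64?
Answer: -209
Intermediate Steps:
u = -62 (u = 2 - 64 = -62)
(6 + u) - 153 = (6 - 62) - 153 = -56 - 153 = -209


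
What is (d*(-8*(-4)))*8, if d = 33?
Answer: 8448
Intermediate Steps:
(d*(-8*(-4)))*8 = (33*(-8*(-4)))*8 = (33*32)*8 = 1056*8 = 8448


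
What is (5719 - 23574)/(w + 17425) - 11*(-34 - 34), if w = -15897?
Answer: 1125089/1528 ≈ 736.31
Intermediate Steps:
(5719 - 23574)/(w + 17425) - 11*(-34 - 34) = (5719 - 23574)/(-15897 + 17425) - 11*(-34 - 34) = -17855/1528 - 11*(-68) = -17855*1/1528 - 1*(-748) = -17855/1528 + 748 = 1125089/1528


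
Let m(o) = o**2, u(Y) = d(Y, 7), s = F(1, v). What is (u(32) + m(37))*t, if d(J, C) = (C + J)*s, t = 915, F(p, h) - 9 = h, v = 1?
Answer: 1609485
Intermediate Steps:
F(p, h) = 9 + h
s = 10 (s = 9 + 1 = 10)
d(J, C) = 10*C + 10*J (d(J, C) = (C + J)*10 = 10*C + 10*J)
u(Y) = 70 + 10*Y (u(Y) = 10*7 + 10*Y = 70 + 10*Y)
(u(32) + m(37))*t = ((70 + 10*32) + 37**2)*915 = ((70 + 320) + 1369)*915 = (390 + 1369)*915 = 1759*915 = 1609485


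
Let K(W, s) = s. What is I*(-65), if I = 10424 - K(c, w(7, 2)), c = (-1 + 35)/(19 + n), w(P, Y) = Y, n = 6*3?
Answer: -677430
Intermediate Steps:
n = 18
c = 34/37 (c = (-1 + 35)/(19 + 18) = 34/37 ≈ 0.91892)
I = 10422 (I = 10424 - 1*2 = 10424 - 2 = 10422)
I*(-65) = 10422*(-65) = -677430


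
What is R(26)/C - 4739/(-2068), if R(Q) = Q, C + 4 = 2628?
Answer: 1561113/678304 ≈ 2.3015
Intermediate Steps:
C = 2624 (C = -4 + 2628 = 2624)
R(26)/C - 4739/(-2068) = 26/2624 - 4739/(-2068) = 26*(1/2624) - 4739*(-1/2068) = 13/1312 + 4739/2068 = 1561113/678304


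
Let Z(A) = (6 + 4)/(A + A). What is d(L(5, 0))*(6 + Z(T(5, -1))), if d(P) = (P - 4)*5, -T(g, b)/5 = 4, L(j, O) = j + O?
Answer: 115/4 ≈ 28.750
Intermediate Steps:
L(j, O) = O + j
T(g, b) = -20 (T(g, b) = -5*4 = -20)
d(P) = -20 + 5*P (d(P) = (-4 + P)*5 = -20 + 5*P)
Z(A) = 5/A (Z(A) = 10/((2*A)) = 10*(1/(2*A)) = 5/A)
d(L(5, 0))*(6 + Z(T(5, -1))) = (-20 + 5*(0 + 5))*(6 + 5/(-20)) = (-20 + 5*5)*(6 + 5*(-1/20)) = (-20 + 25)*(6 - ¼) = 5*(23/4) = 115/4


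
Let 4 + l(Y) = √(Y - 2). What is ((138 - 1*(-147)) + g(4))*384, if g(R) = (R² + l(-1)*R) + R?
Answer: 110976 + 1536*I*√3 ≈ 1.1098e+5 + 2660.4*I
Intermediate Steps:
l(Y) = -4 + √(-2 + Y) (l(Y) = -4 + √(Y - 2) = -4 + √(-2 + Y))
g(R) = R + R² + R*(-4 + I*√3) (g(R) = (R² + (-4 + √(-2 - 1))*R) + R = (R² + (-4 + √(-3))*R) + R = (R² + (-4 + I*√3)*R) + R = (R² + R*(-4 + I*√3)) + R = R + R² + R*(-4 + I*√3))
((138 - 1*(-147)) + g(4))*384 = ((138 - 1*(-147)) + 4*(-3 + 4 + I*√3))*384 = ((138 + 147) + 4*(1 + I*√3))*384 = (285 + (4 + 4*I*√3))*384 = (289 + 4*I*√3)*384 = 110976 + 1536*I*√3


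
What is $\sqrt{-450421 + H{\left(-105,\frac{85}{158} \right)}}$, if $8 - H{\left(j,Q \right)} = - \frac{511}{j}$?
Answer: $\frac{2 i \sqrt{25336005}}{15} \approx 671.13 i$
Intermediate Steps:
$H{\left(j,Q \right)} = 8 + \frac{511}{j}$ ($H{\left(j,Q \right)} = 8 - - \frac{511}{j} = 8 + \frac{511}{j}$)
$\sqrt{-450421 + H{\left(-105,\frac{85}{158} \right)}} = \sqrt{-450421 + \left(8 + \frac{511}{-105}\right)} = \sqrt{-450421 + \left(8 + 511 \left(- \frac{1}{105}\right)\right)} = \sqrt{-450421 + \left(8 - \frac{73}{15}\right)} = \sqrt{-450421 + \frac{47}{15}} = \sqrt{- \frac{6756268}{15}} = \frac{2 i \sqrt{25336005}}{15}$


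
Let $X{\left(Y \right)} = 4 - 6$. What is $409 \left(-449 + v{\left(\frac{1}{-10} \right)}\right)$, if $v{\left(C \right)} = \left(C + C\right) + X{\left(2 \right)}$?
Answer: $- \frac{922704}{5} \approx -1.8454 \cdot 10^{5}$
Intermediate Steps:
$X{\left(Y \right)} = -2$ ($X{\left(Y \right)} = 4 - 6 = -2$)
$v{\left(C \right)} = -2 + 2 C$ ($v{\left(C \right)} = \left(C + C\right) - 2 = 2 C - 2 = -2 + 2 C$)
$409 \left(-449 + v{\left(\frac{1}{-10} \right)}\right) = 409 \left(-449 - \left(2 - \frac{2}{-10}\right)\right) = 409 \left(-449 + \left(-2 + 2 \left(- \frac{1}{10}\right)\right)\right) = 409 \left(-449 - \frac{11}{5}\right) = 409 \left(- \frac{2256}{5}\right) = - \frac{922704}{5}$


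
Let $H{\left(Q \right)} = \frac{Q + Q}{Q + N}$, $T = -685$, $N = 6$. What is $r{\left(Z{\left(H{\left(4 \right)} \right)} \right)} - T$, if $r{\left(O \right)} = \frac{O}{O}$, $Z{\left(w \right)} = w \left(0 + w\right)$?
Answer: $686$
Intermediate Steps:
$H{\left(Q \right)} = \frac{2 Q}{6 + Q}$ ($H{\left(Q \right)} = \frac{Q + Q}{Q + 6} = \frac{2 Q}{6 + Q}$)
$Z{\left(w \right)} = w^{2}$ ($Z{\left(w \right)} = w w = w^{2}$)
$r{\left(O \right)} = 1$
$r{\left(Z{\left(H{\left(4 \right)} \right)} \right)} - T = 1 - -685 = 1 + 685 = 686$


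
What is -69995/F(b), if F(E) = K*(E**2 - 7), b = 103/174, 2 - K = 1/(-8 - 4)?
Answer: 5086004688/1006615 ≈ 5052.6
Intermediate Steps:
K = 25/12 (K = 2 - 1/(-8 - 4) = 2 - 1/(-12) = 2 - 1*(-1/12) = 2 + 1/12 = 25/12 ≈ 2.0833)
b = 103/174 (b = 103*(1/174) = 103/174 ≈ 0.59195)
F(E) = -175/12 + 25*E**2/12 (F(E) = 25*(E**2 - 7)/12 = 25*(-7 + E**2)/12 = -175/12 + 25*E**2/12)
-69995/F(b) = -69995/(-175/12 + 25*(103/174)**2/12) = -69995/(-175/12 + (25/12)*(10609/30276)) = -69995/(-175/12 + 265225/363312) = -69995/(-5033075/363312) = -69995*(-363312/5033075) = 5086004688/1006615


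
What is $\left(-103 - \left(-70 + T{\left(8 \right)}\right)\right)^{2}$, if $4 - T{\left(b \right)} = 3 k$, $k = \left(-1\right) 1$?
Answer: $1600$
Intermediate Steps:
$k = -1$
$T{\left(b \right)} = 7$ ($T{\left(b \right)} = 4 - 3 \left(-1\right) = 4 - -3 = 4 + 3 = 7$)
$\left(-103 - \left(-70 + T{\left(8 \right)}\right)\right)^{2} = \left(-103 + \left(70 - 7\right)\right)^{2} = \left(-103 + 63\right)^{2} = \left(-40\right)^{2} = 1600$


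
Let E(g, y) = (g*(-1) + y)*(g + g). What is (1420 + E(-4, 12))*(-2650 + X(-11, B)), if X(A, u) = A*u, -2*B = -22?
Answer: -3580132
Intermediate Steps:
B = 11 (B = -1/2*(-22) = 11)
E(g, y) = 2*g*(y - g) (E(g, y) = (-g + y)*(2*g) = (y - g)*(2*g) = 2*g*(y - g))
(1420 + E(-4, 12))*(-2650 + X(-11, B)) = (1420 + 2*(-4)*(12 - 1*(-4)))*(-2650 - 11*11) = (1420 + 2*(-4)*(12 + 4))*(-2650 - 121) = (1420 + 2*(-4)*16)*(-2771) = (1420 - 128)*(-2771) = 1292*(-2771) = -3580132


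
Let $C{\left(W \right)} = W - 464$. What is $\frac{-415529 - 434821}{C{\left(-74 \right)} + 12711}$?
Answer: $- \frac{850350}{12173} \approx -69.855$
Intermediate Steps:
$C{\left(W \right)} = -464 + W$
$\frac{-415529 - 434821}{C{\left(-74 \right)} + 12711} = \frac{-415529 - 434821}{\left(-464 - 74\right) + 12711} = - \frac{850350}{-538 + 12711} = - \frac{850350}{12173}$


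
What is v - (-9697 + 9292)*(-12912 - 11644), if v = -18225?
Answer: -9963405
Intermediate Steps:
v - (-9697 + 9292)*(-12912 - 11644) = -18225 - (-9697 + 9292)*(-12912 - 11644) = -18225 - (-405)*(-24556) = -18225 - 1*9945180 = -18225 - 9945180 = -9963405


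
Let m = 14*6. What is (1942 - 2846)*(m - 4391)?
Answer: 3893528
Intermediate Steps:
m = 84
(1942 - 2846)*(m - 4391) = (1942 - 2846)*(84 - 4391) = -904*(-4307) = 3893528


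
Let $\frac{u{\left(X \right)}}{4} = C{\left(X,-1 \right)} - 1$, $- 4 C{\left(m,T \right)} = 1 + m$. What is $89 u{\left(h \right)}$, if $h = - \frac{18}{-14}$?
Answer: $- \frac{3916}{7} \approx -559.43$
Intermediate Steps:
$C{\left(m,T \right)} = - \frac{1}{4} - \frac{m}{4}$ ($C{\left(m,T \right)} = - \frac{1 + m}{4} = - \frac{1}{4} - \frac{m}{4}$)
$h = \frac{9}{7}$ ($h = \left(-18\right) \left(- \frac{1}{14}\right) = \frac{9}{7} \approx 1.2857$)
$u{\left(X \right)} = -5 - X$ ($u{\left(X \right)} = 4 \left(\left(- \frac{1}{4} - \frac{X}{4}\right) - 1\right) = 4 \left(- \frac{5}{4} - \frac{X}{4}\right) = -5 - X$)
$89 u{\left(h \right)} = 89 \left(-5 - \frac{9}{7}\right) = 89 \left(- \frac{44}{7}\right) = - \frac{3916}{7}$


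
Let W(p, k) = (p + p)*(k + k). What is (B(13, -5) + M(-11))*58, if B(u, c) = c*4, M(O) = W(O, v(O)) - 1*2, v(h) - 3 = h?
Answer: 19140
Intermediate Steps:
v(h) = 3 + h
W(p, k) = 4*k*p (W(p, k) = (2*p)*(2*k) = 4*k*p)
M(O) = -2 + 4*O*(3 + O) (M(O) = 4*(3 + O)*O - 1*2 = 4*O*(3 + O) - 2 = -2 + 4*O*(3 + O))
B(u, c) = 4*c
(B(13, -5) + M(-11))*58 = (4*(-5) + (-2 + 4*(-11)*(3 - 11)))*58 = (-20 + (-2 + 4*(-11)*(-8)))*58 = (-20 + (-2 + 352))*58 = (-20 + 350)*58 = 330*58 = 19140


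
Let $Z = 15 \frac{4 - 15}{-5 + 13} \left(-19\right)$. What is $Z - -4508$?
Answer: $\frac{39199}{8} \approx 4899.9$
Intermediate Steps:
$Z = \frac{3135}{8}$ ($Z = 15 \left(- \frac{11}{8}\right) \left(-19\right) = \left(- \frac{165}{8}\right) \left(-19\right) = \frac{3135}{8} \approx 391.88$)
$Z - -4508 = \frac{3135}{8} - -4508 = \frac{3135}{8} + \left(4557 - 49\right) = \frac{3135}{8} + 4508 = \frac{39199}{8}$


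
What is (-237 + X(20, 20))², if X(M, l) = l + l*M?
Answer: 33489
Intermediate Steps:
X(M, l) = l + M*l
(-237 + X(20, 20))² = (-237 + 20*(1 + 20))² = (-237 + 20*21)² = (-237 + 420)² = 183² = 33489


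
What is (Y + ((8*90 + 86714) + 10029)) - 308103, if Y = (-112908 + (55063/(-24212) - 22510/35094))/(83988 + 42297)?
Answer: -11301289480143609433/53651925133740 ≈ -2.1064e+5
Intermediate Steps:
Y = -47969972615833/53651925133740 (Y = (-112908 + (55063*(-1/24212) - 22510*1/35094))/126285 = (-112908 + (-55063/24212 - 11255/17547))*(1/126285) = (-112908 - 1238696521/424847964)*(1/126285) = -47969972615833/424847964*1/126285 = -47969972615833/53651925133740 ≈ -0.89410)
(Y + ((8*90 + 86714) + 10029)) - 308103 = (-47969972615833/53651925133740 + ((8*90 + 86714) + 10029)) - 308103 = (-47969972615833/53651925133740 + ((720 + 86714) + 10029)) - 308103 = (-47969972615833/53651925133740 + (87434 + 10029)) - 308103 = (-47969972615833/53651925133740 + 97463) - 308103 = 5229029609337085787/53651925133740 - 308103 = -11301289480143609433/53651925133740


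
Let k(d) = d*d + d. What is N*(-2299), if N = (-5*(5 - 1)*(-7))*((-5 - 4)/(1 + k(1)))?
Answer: 965580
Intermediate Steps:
k(d) = d + d**2 (k(d) = d**2 + d = d + d**2)
N = -420 (N = (-5*(5 - 1)*(-7))*((-5 - 4)/(1 + 1*(1 + 1))) = (-5*4*(-7))*(-9/(1 + 1*2)) = (-20*(-7))*(-9/(1 + 2)) = 140*(-9/3) = 140*(-9*1/3) = 140*(-3) = -420)
N*(-2299) = -420*(-2299) = 965580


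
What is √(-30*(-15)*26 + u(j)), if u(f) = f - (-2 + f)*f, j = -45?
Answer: 6*√265 ≈ 97.673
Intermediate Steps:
u(f) = f - f*(-2 + f)
√(-30*(-15)*26 + u(j)) = √(-30*(-15)*26 - 45*(3 - 1*(-45))) = √(450*26 - 45*(3 + 45)) = √(11700 - 45*48) = √(11700 - 2160) = √9540 = 6*√265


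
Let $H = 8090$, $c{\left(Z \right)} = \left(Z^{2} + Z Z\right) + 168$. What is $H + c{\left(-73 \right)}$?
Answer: $18916$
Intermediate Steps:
$c{\left(Z \right)} = 168 + 2 Z^{2}$ ($c{\left(Z \right)} = \left(Z^{2} + Z^{2}\right) + 168 = 2 Z^{2} + 168 = 168 + 2 Z^{2}$)
$H + c{\left(-73 \right)} = 8090 + \left(168 + 2 \left(-73\right)^{2}\right) = 8090 + \left(168 + 2 \cdot 5329\right) = 8090 + \left(168 + 10658\right) = 8090 + 10826 = 18916$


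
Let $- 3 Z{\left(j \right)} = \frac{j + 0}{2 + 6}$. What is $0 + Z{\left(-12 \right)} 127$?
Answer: $\frac{127}{2} \approx 63.5$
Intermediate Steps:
$Z{\left(j \right)} = - \frac{j}{24}$ ($Z{\left(j \right)} = - \frac{\left(j + 0\right) \frac{1}{2 + 6}}{3} = - \frac{j \frac{1}{8}}{3} = - \frac{\frac{1}{8} j}{3} = - \frac{j}{24}$)
$0 + Z{\left(-12 \right)} 127 = 0 + \left(- \frac{1}{24}\right) \left(-12\right) 127 = 0 + \frac{1}{2} \cdot 127 = 0 + \frac{127}{2} = \frac{127}{2}$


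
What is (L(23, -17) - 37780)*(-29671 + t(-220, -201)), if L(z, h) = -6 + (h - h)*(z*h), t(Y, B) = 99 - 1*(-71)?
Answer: 1114724786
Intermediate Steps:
t(Y, B) = 170 (t(Y, B) = 99 + 71 = 170)
L(z, h) = -6 (L(z, h) = -6 + 0*(h*z) = -6 + 0 = -6)
(L(23, -17) - 37780)*(-29671 + t(-220, -201)) = (-6 - 37780)*(-29671 + 170) = -37786*(-29501) = 1114724786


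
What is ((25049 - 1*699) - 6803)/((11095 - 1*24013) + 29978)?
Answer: 17547/17060 ≈ 1.0285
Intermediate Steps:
((25049 - 1*699) - 6803)/((11095 - 1*24013) + 29978) = ((25049 - 699) - 6803)/((11095 - 24013) + 29978) = (24350 - 6803)/(-12918 + 29978) = 17547/17060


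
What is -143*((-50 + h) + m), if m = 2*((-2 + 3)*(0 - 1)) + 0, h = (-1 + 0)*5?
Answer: 8151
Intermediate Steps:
h = -5 (h = -1*5 = -5)
m = -2 (m = 2*(1*(-1)) + 0 = 2*(-1) + 0 = -2 + 0 = -2)
-143*((-50 + h) + m) = -143*((-50 - 5) - 2) = -143*(-55 - 2) = -143*(-57) = 8151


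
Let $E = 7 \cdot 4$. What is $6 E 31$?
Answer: $5208$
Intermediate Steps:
$E = 28$
$6 E 31 = 6 \cdot 28 \cdot 31 = 168 \cdot 31 = 5208$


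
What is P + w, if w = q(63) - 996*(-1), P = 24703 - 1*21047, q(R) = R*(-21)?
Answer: 3329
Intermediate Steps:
q(R) = -21*R
P = 3656 (P = 24703 - 21047 = 3656)
w = -327 (w = -21*63 - 996*(-1) = -1323 + 996 = -327)
P + w = 3656 - 327 = 3329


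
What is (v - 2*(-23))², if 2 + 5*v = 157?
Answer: 5929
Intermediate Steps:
v = 31 (v = -⅖ + (⅕)*157 = -⅖ + 157/5 = 31)
(v - 2*(-23))² = (31 - 2*(-23))² = (31 + 46)² = 77² = 5929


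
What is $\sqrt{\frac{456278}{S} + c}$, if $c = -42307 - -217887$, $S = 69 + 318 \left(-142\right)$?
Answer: $\frac{\sqrt{356905048158834}}{45087} \approx 419.01$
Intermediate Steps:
$S = -45087$ ($S = 69 - 45156 = -45087$)
$c = 175580$ ($c = -42307 + 217887 = 175580$)
$\sqrt{\frac{456278}{S} + c} = \sqrt{\frac{456278}{-45087} + 175580} = \sqrt{456278 \left(- \frac{1}{45087}\right) + 175580} = \sqrt{- \frac{456278}{45087} + 175580} = \sqrt{\frac{7915919182}{45087}} = \frac{\sqrt{356905048158834}}{45087}$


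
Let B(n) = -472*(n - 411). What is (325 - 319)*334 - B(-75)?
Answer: -227388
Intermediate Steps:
B(n) = 193992 - 472*n (B(n) = -472*(-411 + n) = 193992 - 472*n)
(325 - 319)*334 - B(-75) = (325 - 319)*334 - (193992 - 472*(-75)) = 6*334 - (193992 + 35400) = 2004 - 1*229392 = 2004 - 229392 = -227388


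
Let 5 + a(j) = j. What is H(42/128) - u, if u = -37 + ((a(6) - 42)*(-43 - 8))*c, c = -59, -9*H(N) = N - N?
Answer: 123406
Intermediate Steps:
a(j) = -5 + j
H(N) = 0 (H(N) = -(N - N)/9 = -1/9*0 = 0)
u = -123406 (u = -37 + (((-5 + 6) - 42)*(-43 - 8))*(-59) = -37 + ((1 - 42)*(-51))*(-59) = -37 - 41*(-51)*(-59) = -37 + 2091*(-59) = -37 - 123369 = -123406)
H(42/128) - u = 0 - 1*(-123406) = 0 + 123406 = 123406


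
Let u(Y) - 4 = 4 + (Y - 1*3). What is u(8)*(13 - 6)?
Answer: 91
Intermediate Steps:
u(Y) = 5 + Y (u(Y) = 4 + (4 + (Y - 1*3)) = 4 + (4 + (Y - 3)) = 4 + (4 + (-3 + Y)) = 4 + (1 + Y) = 5 + Y)
u(8)*(13 - 6) = (5 + 8)*(13 - 6) = 13*7 = 91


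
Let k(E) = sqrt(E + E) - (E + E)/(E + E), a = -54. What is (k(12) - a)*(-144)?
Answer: -7632 - 288*sqrt(6) ≈ -8337.5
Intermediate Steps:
k(E) = -1 + sqrt(2)*sqrt(E) (k(E) = sqrt(2*E) - 2*E/(2*E) = sqrt(2)*sqrt(E) - 2*E*1/(2*E) = sqrt(2)*sqrt(E) - 1*1 = sqrt(2)*sqrt(E) - 1 = -1 + sqrt(2)*sqrt(E))
(k(12) - a)*(-144) = ((-1 + sqrt(2)*sqrt(12)) - 1*(-54))*(-144) = ((-1 + sqrt(2)*(2*sqrt(3))) + 54)*(-144) = ((-1 + 2*sqrt(6)) + 54)*(-144) = (53 + 2*sqrt(6))*(-144) = -7632 - 288*sqrt(6)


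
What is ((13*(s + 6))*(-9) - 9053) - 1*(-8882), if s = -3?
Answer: -522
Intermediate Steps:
((13*(s + 6))*(-9) - 9053) - 1*(-8882) = ((13*(-3 + 6))*(-9) - 9053) - 1*(-8882) = ((13*3)*(-9) - 9053) + 8882 = (39*(-9) - 9053) + 8882 = (-351 - 9053) + 8882 = -9404 + 8882 = -522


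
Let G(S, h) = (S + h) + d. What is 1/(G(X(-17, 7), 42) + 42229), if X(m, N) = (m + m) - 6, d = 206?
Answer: 1/42437 ≈ 2.3564e-5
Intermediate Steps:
X(m, N) = -6 + 2*m (X(m, N) = 2*m - 6 = -6 + 2*m)
G(S, h) = 206 + S + h (G(S, h) = (S + h) + 206 = 206 + S + h)
1/(G(X(-17, 7), 42) + 42229) = 1/((206 + (-6 + 2*(-17)) + 42) + 42229) = 1/((206 + (-6 - 34) + 42) + 42229) = 1/((206 - 40 + 42) + 42229) = 1/(208 + 42229) = 1/42437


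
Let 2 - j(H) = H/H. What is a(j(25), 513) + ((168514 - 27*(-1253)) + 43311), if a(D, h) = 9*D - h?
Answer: 245152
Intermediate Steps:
j(H) = 1 (j(H) = 2 - H/H = 2 - 1*1 = 2 - 1 = 1)
a(D, h) = -h + 9*D
a(j(25), 513) + ((168514 - 27*(-1253)) + 43311) = (-1*513 + 9*1) + ((168514 - 27*(-1253)) + 43311) = (-513 + 9) + ((168514 + 33831) + 43311) = -504 + (202345 + 43311) = -504 + 245656 = 245152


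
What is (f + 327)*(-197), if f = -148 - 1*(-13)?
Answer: -37824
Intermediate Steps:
f = -135 (f = -148 + 13 = -135)
(f + 327)*(-197) = (-135 + 327)*(-197) = 192*(-197) = -37824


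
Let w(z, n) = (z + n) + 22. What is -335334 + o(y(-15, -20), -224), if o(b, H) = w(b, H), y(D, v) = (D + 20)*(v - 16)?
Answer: -335716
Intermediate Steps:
y(D, v) = (-16 + v)*(20 + D) (y(D, v) = (20 + D)*(-16 + v) = (-16 + v)*(20 + D))
w(z, n) = 22 + n + z (w(z, n) = (n + z) + 22 = 22 + n + z)
o(b, H) = 22 + H + b
-335334 + o(y(-15, -20), -224) = -335334 + (22 - 224 + (-320 - 16*(-15) + 20*(-20) - 15*(-20))) = -335334 + (22 - 224 + (-320 + 240 - 400 + 300)) = -335334 + (22 - 224 - 180) = -335334 - 382 = -335716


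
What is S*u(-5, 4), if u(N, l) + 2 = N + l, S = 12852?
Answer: -38556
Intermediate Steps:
u(N, l) = -2 + N + l (u(N, l) = -2 + (N + l) = -2 + N + l)
S*u(-5, 4) = 12852*(-2 - 5 + 4) = 12852*(-3) = -38556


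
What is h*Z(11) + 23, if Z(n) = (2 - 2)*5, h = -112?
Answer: 23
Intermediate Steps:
Z(n) = 0 (Z(n) = 0*5 = 0)
h*Z(11) + 23 = -112*0 + 23 = 0 + 23 = 23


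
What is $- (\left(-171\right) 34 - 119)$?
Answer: $5933$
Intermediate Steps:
$- (\left(-171\right) 34 - 119) = - (-5814 - 119) = \left(-1\right) \left(-5933\right) = 5933$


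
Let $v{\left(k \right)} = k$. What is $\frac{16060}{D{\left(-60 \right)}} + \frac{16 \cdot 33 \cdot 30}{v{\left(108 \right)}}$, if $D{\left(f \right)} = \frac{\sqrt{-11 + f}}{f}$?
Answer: $\frac{440}{3} + \frac{963600 i \sqrt{71}}{71} \approx 146.67 + 1.1436 \cdot 10^{5} i$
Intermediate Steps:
$D{\left(f \right)} = \frac{\sqrt{-11 + f}}{f}$
$\frac{16060}{D{\left(-60 \right)}} + \frac{16 \cdot 33 \cdot 30}{v{\left(108 \right)}} = \frac{16060}{\frac{1}{-60} \sqrt{-11 - 60}} + \frac{16 \cdot 33 \cdot 30}{108} = \frac{16060}{\left(- \frac{1}{60}\right) \sqrt{-71}} + 528 \cdot 30 \cdot \frac{1}{108} = \frac{16060}{\left(- \frac{1}{60}\right) i \sqrt{71}} + 15840 \cdot \frac{1}{108} = \frac{16060}{\left(- \frac{1}{60}\right) i \sqrt{71}} + \frac{440}{3} = 16060 \frac{60 i \sqrt{71}}{71} + \frac{440}{3} = \frac{963600 i \sqrt{71}}{71} + \frac{440}{3} = \frac{440}{3} + \frac{963600 i \sqrt{71}}{71}$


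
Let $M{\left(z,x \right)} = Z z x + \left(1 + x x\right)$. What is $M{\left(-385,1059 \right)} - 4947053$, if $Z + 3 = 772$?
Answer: $-317358406$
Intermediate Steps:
$Z = 769$ ($Z = -3 + 772 = 769$)
$M{\left(z,x \right)} = 1 + x^{2} + 769 x z$ ($M{\left(z,x \right)} = 769 z x + \left(1 + x x\right) = 769 x z + \left(1 + x^{2}\right) = 1 + x^{2} + 769 x z$)
$M{\left(-385,1059 \right)} - 4947053 = \left(1 + 1059^{2} + 769 \cdot 1059 \left(-385\right)\right) - 4947053 = \left(1 + 1121481 - 313532835\right) - 4947053 = -312411353 - 4947053 = -317358406$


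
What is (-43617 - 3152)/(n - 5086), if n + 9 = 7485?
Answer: -46769/2390 ≈ -19.569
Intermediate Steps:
n = 7476 (n = -9 + 7485 = 7476)
(-43617 - 3152)/(n - 5086) = (-43617 - 3152)/(7476 - 5086) = -46769/2390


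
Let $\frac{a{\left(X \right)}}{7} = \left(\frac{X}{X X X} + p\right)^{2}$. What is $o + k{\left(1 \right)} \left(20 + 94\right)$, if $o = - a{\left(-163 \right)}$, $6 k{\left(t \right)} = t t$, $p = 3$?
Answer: $- \frac{31061233389}{705911761} \approx -44.002$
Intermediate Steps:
$k{\left(t \right)} = \frac{t^{2}}{6}$ ($k{\left(t \right)} = \frac{t t}{6} = \frac{t^{2}}{6}$)
$a{\left(X \right)} = 7 \left(3 + \frac{1}{X^{2}}\right)^{2}$ ($a{\left(X \right)} = 7 \left(\frac{X}{X X X} + 3\right)^{2} = 7 \left(\frac{X}{X^{2} X} + 3\right)^{2} = 7 \left(\frac{X}{X^{3}} + 3\right)^{2} = 7 \left(\frac{1}{X^{2}} + 3\right)^{2} = 7 \left(3 + \frac{1}{X^{2}}\right)^{2}$)
$o = - \frac{44473556848}{705911761}$ ($o = - \frac{7 \left(1 + 3 \left(-163\right)^{2}\right)^{2}}{705911761} = - \frac{7 \left(1 + 3 \cdot 26569\right)^{2}}{705911761} = - \frac{7 \left(1 + 79707\right)^{2}}{705911761} = - \frac{7 \cdot 79708^{2}}{705911761} = - \frac{7 \cdot 6353365264}{705911761} = \left(-1\right) \frac{44473556848}{705911761} = - \frac{44473556848}{705911761} \approx -63.002$)
$o + k{\left(1 \right)} \left(20 + 94\right) = - \frac{44473556848}{705911761} + \frac{1^{2}}{6} \left(20 + 94\right) = - \frac{44473556848}{705911761} + \frac{1}{6} \cdot 1 \cdot 114 = - \frac{44473556848}{705911761} + \frac{1}{6} \cdot 114 = - \frac{44473556848}{705911761} + 19 = - \frac{31061233389}{705911761}$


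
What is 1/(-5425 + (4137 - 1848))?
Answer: -1/3136 ≈ -0.00031888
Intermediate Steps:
1/(-5425 + (4137 - 1848)) = 1/(-5425 + 2289) = 1/(-3136) = -1/3136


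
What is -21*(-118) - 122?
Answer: 2356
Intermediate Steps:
-21*(-118) - 122 = 2478 - 122 = 2356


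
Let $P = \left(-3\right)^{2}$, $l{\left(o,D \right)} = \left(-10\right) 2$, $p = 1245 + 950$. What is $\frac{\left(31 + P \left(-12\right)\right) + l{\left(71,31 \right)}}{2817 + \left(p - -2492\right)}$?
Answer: $- \frac{97}{7504} \approx -0.012926$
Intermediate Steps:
$p = 2195$
$l{\left(o,D \right)} = -20$
$P = 9$
$\frac{\left(31 + P \left(-12\right)\right) + l{\left(71,31 \right)}}{2817 + \left(p - -2492\right)} = \frac{\left(31 + 9 \left(-12\right)\right) - 20}{2817 + \left(2195 - -2492\right)} = \frac{\left(31 - 108\right) - 20}{2817 + \left(2195 + 2492\right)} = \frac{-77 - 20}{2817 + 4687} = - \frac{97}{7504}$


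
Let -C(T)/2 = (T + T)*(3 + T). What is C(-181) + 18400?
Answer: -110472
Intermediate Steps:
C(T) = -4*T*(3 + T) (C(T) = -2*(T + T)*(3 + T) = -2*2*T*(3 + T) = -4*T*(3 + T))
C(-181) + 18400 = -4*(-181)*(3 - 181) + 18400 = -4*(-181)*(-178) + 18400 = -128872 + 18400 = -110472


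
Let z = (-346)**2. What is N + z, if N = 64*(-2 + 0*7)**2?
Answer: 119972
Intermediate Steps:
z = 119716
N = 256 (N = 64*(-2 + 0)**2 = 64*(-2)**2 = 64*4 = 256)
N + z = 256 + 119716 = 119972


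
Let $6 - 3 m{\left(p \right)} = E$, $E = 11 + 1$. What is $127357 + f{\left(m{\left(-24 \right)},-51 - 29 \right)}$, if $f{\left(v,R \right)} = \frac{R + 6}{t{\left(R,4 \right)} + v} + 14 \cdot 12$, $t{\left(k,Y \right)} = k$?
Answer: $\frac{5228562}{41} \approx 1.2753 \cdot 10^{5}$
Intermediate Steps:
$E = 12$
$m{\left(p \right)} = -2$ ($m{\left(p \right)} = 2 - 4 = -2$)
$f{\left(v,R \right)} = 168 + \frac{6 + R}{R + v}$ ($f{\left(v,R \right)} = \frac{R + 6}{R + v} + 14 \cdot 12 = \frac{6 + R}{R + v} + 168 = 168 + \frac{6 + R}{R + v}$)
$127357 + f{\left(m{\left(-24 \right)},-51 - 29 \right)} = 127357 + \frac{6 + 168 \left(-2\right) + 169 \left(-51 - 29\right)}{\left(-51 - 29\right) - 2} = 127357 + \frac{6 - 336 + 169 \left(-80\right)}{-80 - 2} = 127357 + \frac{6 - 336 - 13520}{-82} = 127357 - - \frac{6925}{41} = 127357 + \frac{6925}{41} = \frac{5228562}{41}$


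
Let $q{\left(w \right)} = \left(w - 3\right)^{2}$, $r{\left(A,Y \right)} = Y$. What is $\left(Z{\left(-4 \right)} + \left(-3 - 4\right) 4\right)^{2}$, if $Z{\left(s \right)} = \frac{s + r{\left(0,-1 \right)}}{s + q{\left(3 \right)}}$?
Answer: $\frac{11449}{16} \approx 715.56$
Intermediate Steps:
$q{\left(w \right)} = \left(-3 + w\right)^{2}$
$Z{\left(s \right)} = \frac{-1 + s}{s}$ ($Z{\left(s \right)} = \frac{s - 1}{s + \left(-3 + 3\right)^{2}} = \frac{-1 + s}{s + 0^{2}} = \frac{-1 + s}{s + 0} = \frac{-1 + s}{s}$)
$\left(Z{\left(-4 \right)} + \left(-3 - 4\right) 4\right)^{2} = \left(\frac{-1 - 4}{-4} + \left(-3 - 4\right) 4\right)^{2} = \left(\left(- \frac{1}{4}\right) \left(-5\right) - 28\right)^{2} = \left(\frac{5}{4} - 28\right)^{2} = \left(- \frac{107}{4}\right)^{2} = \frac{11449}{16}$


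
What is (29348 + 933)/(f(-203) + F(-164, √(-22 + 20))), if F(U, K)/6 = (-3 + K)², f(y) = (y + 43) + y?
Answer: 30281*I/(3*(-107*I + 12*√2)) ≈ -92.019 + 14.594*I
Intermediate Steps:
f(y) = 43 + 2*y (f(y) = (43 + y) + y = 43 + 2*y)
F(U, K) = 6*(-3 + K)²
(29348 + 933)/(f(-203) + F(-164, √(-22 + 20))) = (29348 + 933)/((43 + 2*(-203)) + 6*(-3 + √(-22 + 20))²) = 30281/((43 - 406) + 6*(-3 + √(-2))²) = 30281/(-363 + 6*(-3 + I*√2)²)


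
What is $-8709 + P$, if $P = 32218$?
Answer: $23509$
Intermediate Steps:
$-8709 + P = -8709 + 32218 = 23509$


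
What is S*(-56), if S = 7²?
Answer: -2744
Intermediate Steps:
S = 49
S*(-56) = 49*(-56) = -2744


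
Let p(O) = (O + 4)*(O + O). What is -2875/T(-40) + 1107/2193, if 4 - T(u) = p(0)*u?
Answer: -2100149/2924 ≈ -718.25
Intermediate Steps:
p(O) = 2*O*(4 + O) (p(O) = (4 + O)*(2*O) = 2*O*(4 + O))
T(u) = 4 (T(u) = 4 - 2*0*(4 + 0)*u = 4 - 2*0*4*u = 4 - 0*u = 4 - 1*0 = 4 + 0 = 4)
-2875/T(-40) + 1107/2193 = -2875/4 + 1107/2193 = -2875*1/4 + 1107*(1/2193) = -2875/4 + 369/731 = -2100149/2924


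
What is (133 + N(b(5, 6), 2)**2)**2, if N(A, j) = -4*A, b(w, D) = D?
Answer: 502681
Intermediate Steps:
(133 + N(b(5, 6), 2)**2)**2 = (133 + (-4*6)**2)**2 = (133 + (-24)**2)**2 = (133 + 576)**2 = 709**2 = 502681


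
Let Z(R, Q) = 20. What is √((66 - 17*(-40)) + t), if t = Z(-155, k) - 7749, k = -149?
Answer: I*√6983 ≈ 83.564*I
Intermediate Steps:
t = -7729 (t = 20 - 7749 = -7729)
√((66 - 17*(-40)) + t) = √((66 - 17*(-40)) - 7729) = √((66 + 680) - 7729) = √(746 - 7729) = √(-6983) = I*√6983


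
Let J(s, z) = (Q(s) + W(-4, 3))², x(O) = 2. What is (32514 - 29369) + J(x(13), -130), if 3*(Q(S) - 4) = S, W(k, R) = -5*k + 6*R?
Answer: 44689/9 ≈ 4965.4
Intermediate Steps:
Q(S) = 4 + S/3
J(s, z) = (42 + s/3)² (J(s, z) = ((4 + s/3) + (-5*(-4) + 6*3))² = ((4 + s/3) + (20 + 18))² = ((4 + s/3) + 38)² = (42 + s/3)²)
(32514 - 29369) + J(x(13), -130) = (32514 - 29369) + (126 + 2)²/9 = 3145 + (⅑)*128² = 3145 + (⅑)*16384 = 3145 + 16384/9 = 44689/9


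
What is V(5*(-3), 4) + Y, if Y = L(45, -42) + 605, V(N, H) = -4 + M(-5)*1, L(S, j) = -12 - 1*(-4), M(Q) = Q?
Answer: 588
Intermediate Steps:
L(S, j) = -8 (L(S, j) = -12 + 4 = -8)
V(N, H) = -9 (V(N, H) = -4 - 5*1 = -4 - 5 = -9)
Y = 597 (Y = -8 + 605 = 597)
V(5*(-3), 4) + Y = -9 + 597 = 588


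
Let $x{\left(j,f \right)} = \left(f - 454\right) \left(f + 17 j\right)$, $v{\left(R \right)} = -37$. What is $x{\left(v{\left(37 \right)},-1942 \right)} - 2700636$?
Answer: $3459480$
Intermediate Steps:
$x{\left(j,f \right)} = \left(-454 + f\right) \left(f + 17 j\right)$
$x{\left(v{\left(37 \right)},-1942 \right)} - 2700636 = \left(\left(-1942\right)^{2} - -285566 - -881668 + 17 \left(-1942\right) \left(-37\right)\right) - 2700636 = \left(3771364 + 285566 + 881668 + 1221518\right) - 2700636 = 6160116 - 2700636 = 3459480$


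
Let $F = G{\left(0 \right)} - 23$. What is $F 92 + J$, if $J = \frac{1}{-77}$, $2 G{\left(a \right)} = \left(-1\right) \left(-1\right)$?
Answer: $- \frac{159391}{77} \approx -2070.0$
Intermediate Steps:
$G{\left(a \right)} = \frac{1}{2}$ ($G{\left(a \right)} = \frac{\left(-1\right) \left(-1\right)}{2} = \frac{1}{2} \cdot 1 = \frac{1}{2}$)
$F = - \frac{45}{2}$ ($F = \frac{1}{2} - 23 = - \frac{45}{2} \approx -22.5$)
$J = - \frac{1}{77} \approx -0.012987$
$F 92 + J = \left(- \frac{45}{2}\right) 92 - \frac{1}{77} = -2070 - \frac{1}{77} = - \frac{159391}{77}$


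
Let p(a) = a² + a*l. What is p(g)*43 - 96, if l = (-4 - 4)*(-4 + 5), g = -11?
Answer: 8891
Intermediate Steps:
l = -8 (l = -8*1 = -8)
p(a) = a² - 8*a (p(a) = a² + a*(-8) = a² - 8*a)
p(g)*43 - 96 = -11*(-8 - 11)*43 - 96 = -11*(-19)*43 - 96 = 209*43 - 96 = 8987 - 96 = 8891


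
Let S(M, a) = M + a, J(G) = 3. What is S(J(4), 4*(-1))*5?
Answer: -5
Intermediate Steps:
S(J(4), 4*(-1))*5 = (3 + 4*(-1))*5 = (3 - 4)*5 = -1*5 = -5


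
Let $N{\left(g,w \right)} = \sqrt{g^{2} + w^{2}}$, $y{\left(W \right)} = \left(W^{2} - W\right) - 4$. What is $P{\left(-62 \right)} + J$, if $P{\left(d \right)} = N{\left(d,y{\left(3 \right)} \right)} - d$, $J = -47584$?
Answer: $-47522 + 2 \sqrt{962} \approx -47460.0$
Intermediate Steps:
$y{\left(W \right)} = -4 + W^{2} - W$
$P{\left(d \right)} = \sqrt{4 + d^{2}} - d$ ($P{\left(d \right)} = \sqrt{d^{2} + \left(-4 + 3^{2} - 3\right)^{2}} - d = \sqrt{d^{2} + \left(-4 + 9 - 3\right)^{2}} - d = \sqrt{d^{2} + 2^{2}} - d = \sqrt{d^{2} + 4} - d = \sqrt{4 + d^{2}} - d$)
$P{\left(-62 \right)} + J = \left(\sqrt{4 + \left(-62\right)^{2}} - -62\right) - 47584 = \left(\sqrt{4 + 3844} + 62\right) - 47584 = \left(\sqrt{3848} + 62\right) - 47584 = \left(2 \sqrt{962} + 62\right) - 47584 = \left(62 + 2 \sqrt{962}\right) - 47584 = -47522 + 2 \sqrt{962}$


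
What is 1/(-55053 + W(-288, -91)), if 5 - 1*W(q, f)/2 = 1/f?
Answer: -91/5008911 ≈ -1.8168e-5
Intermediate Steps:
W(q, f) = 10 - 2/f
1/(-55053 + W(-288, -91)) = 1/(-55053 + (10 - 2/(-91))) = 1/(-55053 + (10 - 2*(-1/91))) = 1/(-55053 + (10 + 2/91)) = 1/(-55053 + 912/91) = 1/(-5008911/91) = -91/5008911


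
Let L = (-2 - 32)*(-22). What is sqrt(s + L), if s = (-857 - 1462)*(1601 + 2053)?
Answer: I*sqrt(8472878) ≈ 2910.8*I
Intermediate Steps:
L = 748 (L = -34*(-22) = 748)
s = -8473626 (s = -2319*3654 = -8473626)
sqrt(s + L) = sqrt(-8473626 + 748) = sqrt(-8472878) = I*sqrt(8472878)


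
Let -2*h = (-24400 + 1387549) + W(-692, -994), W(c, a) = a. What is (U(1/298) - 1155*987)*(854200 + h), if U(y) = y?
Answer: -117624803338605/596 ≈ -1.9736e+11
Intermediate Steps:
h = -1362155/2 (h = -((-24400 + 1387549) - 994)/2 = -(1363149 - 994)/2 = -½*1362155 = -1362155/2 ≈ -6.8108e+5)
(U(1/298) - 1155*987)*(854200 + h) = (1/298 - 1155*987)*(854200 - 1362155/2) = (1/298 - 1139985)*(346245/2) = -339715529/298*346245/2 = -117624803338605/596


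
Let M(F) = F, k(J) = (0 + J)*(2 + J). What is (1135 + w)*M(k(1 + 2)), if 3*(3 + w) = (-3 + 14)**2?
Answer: 17585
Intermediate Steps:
k(J) = J*(2 + J)
w = 112/3 (w = -3 + (-3 + 14)**2/3 = -3 + (1/3)*11**2 = -3 + (1/3)*121 = -3 + 121/3 = 112/3 ≈ 37.333)
(1135 + w)*M(k(1 + 2)) = (1135 + 112/3)*((1 + 2)*(2 + (1 + 2))) = 3517*(3*(2 + 3))/3 = 3517*(3*5)/3 = (3517/3)*15 = 17585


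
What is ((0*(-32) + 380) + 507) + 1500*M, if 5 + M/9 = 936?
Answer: 12569387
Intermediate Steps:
M = 8379 (M = -45 + 9*936 = -45 + 8424 = 8379)
((0*(-32) + 380) + 507) + 1500*M = ((0*(-32) + 380) + 507) + 1500*8379 = ((0 + 380) + 507) + 12568500 = (380 + 507) + 12568500 = 887 + 12568500 = 12569387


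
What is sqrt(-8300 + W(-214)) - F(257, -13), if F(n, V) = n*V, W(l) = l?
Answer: 3341 + 3*I*sqrt(946) ≈ 3341.0 + 92.271*I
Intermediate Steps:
F(n, V) = V*n
sqrt(-8300 + W(-214)) - F(257, -13) = sqrt(-8300 - 214) - (-13)*257 = sqrt(-8514) - 1*(-3341) = 3*I*sqrt(946) + 3341 = 3341 + 3*I*sqrt(946)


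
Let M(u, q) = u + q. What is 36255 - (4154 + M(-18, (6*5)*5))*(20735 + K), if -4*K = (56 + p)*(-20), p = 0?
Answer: -90034035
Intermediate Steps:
M(u, q) = q + u
K = 280 (K = -(56 + 0)*(-20)/4 = -14*(-20) = -¼*(-1120) = 280)
36255 - (4154 + M(-18, (6*5)*5))*(20735 + K) = 36255 - (4154 + ((6*5)*5 - 18))*(20735 + 280) = 36255 - (4154 + (30*5 - 18))*21015 = 36255 - (4154 + (150 - 18))*21015 = 36255 - (4154 + 132)*21015 = 36255 - 4286*21015 = 36255 - 1*90070290 = 36255 - 90070290 = -90034035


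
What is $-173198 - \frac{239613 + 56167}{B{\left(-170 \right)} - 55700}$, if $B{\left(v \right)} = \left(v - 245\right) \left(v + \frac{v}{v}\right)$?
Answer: $- \frac{500081782}{2887} \approx -1.7322 \cdot 10^{5}$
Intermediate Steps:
$B{\left(v \right)} = \left(1 + v\right) \left(-245 + v\right)$ ($B{\left(v \right)} = \left(v - 245\right) \left(v + 1\right) = \left(-245 + v\right) \left(1 + v\right) = \left(1 + v\right) \left(-245 + v\right)$)
$-173198 - \frac{239613 + 56167}{B{\left(-170 \right)} - 55700} = -173198 - \frac{239613 + 56167}{\left(-245 + \left(-170\right)^{2} - -41480\right) - 55700} = -173198 - \frac{295780}{\left(-245 + 28900 + 41480\right) - 55700} = -173198 - \frac{295780}{70135 - 55700} = -173198 - \frac{295780}{14435} = -173198 - 295780 \cdot \frac{1}{14435} = -173198 - \frac{59156}{2887} = - \frac{500081782}{2887}$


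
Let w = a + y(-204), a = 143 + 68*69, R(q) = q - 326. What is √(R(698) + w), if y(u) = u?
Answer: √5003 ≈ 70.732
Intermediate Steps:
R(q) = -326 + q
a = 4835 (a = 143 + 4692 = 4835)
w = 4631 (w = 4835 - 204 = 4631)
√(R(698) + w) = √((-326 + 698) + 4631) = √(372 + 4631) = √5003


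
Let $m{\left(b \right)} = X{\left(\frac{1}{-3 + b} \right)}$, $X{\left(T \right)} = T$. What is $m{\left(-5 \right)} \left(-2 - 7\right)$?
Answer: $\frac{9}{8} \approx 1.125$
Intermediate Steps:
$m{\left(b \right)} = \frac{1}{-3 + b}$
$m{\left(-5 \right)} \left(-2 - 7\right) = \frac{-2 - 7}{-3 - 5} = \frac{1}{-8} \left(-9\right) = \left(- \frac{1}{8}\right) \left(-9\right) = \frac{9}{8}$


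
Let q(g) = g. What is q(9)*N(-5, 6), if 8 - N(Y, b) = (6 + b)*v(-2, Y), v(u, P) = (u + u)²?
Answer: -1656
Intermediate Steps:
v(u, P) = 4*u² (v(u, P) = (2*u)² = 4*u²)
N(Y, b) = -88 - 16*b (N(Y, b) = 8 - (6 + b)*4*(-2)² = 8 - (6 + b)*4*4 = 8 - (6 + b)*16 = 8 - (96 + 16*b) = 8 + (-96 - 16*b) = -88 - 16*b)
q(9)*N(-5, 6) = 9*(-88 - 16*6) = 9*(-88 - 96) = 9*(-184) = -1656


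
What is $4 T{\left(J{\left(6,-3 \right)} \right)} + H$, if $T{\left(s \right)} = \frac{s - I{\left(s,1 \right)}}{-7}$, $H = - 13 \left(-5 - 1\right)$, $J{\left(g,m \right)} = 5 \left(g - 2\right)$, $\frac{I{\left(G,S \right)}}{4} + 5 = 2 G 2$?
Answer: $238$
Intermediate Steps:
$I{\left(G,S \right)} = -20 + 16 G$ ($I{\left(G,S \right)} = -20 + 4 \cdot 2 G 2 = -20 + 4 \cdot 4 G = -20 + 16 G$)
$J{\left(g,m \right)} = -10 + 5 g$ ($J{\left(g,m \right)} = 5 \left(-2 + g\right) = -10 + 5 g$)
$H = 78$ ($H = \left(-13\right) \left(-6\right) = 78$)
$T{\left(s \right)} = - \frac{20}{7} + \frac{15 s}{7}$ ($T{\left(s \right)} = \frac{s - \left(-20 + 16 s\right)}{-7} = \left(s - \left(-20 + 16 s\right)\right) \left(- \frac{1}{7}\right) = \left(20 - 15 s\right) \left(- \frac{1}{7}\right) = - \frac{20}{7} + \frac{15 s}{7}$)
$4 T{\left(J{\left(6,-3 \right)} \right)} + H = 4 \left(- \frac{20}{7} + \frac{15 \left(-10 + 5 \cdot 6\right)}{7}\right) + 78 = 4 \left(- \frac{20}{7} + \frac{15 \left(-10 + 30\right)}{7}\right) + 78 = 4 \left(- \frac{20}{7} + \frac{15}{7} \cdot 20\right) + 78 = 4 \left(- \frac{20}{7} + \frac{300}{7}\right) + 78 = 4 \cdot 40 + 78 = 160 + 78 = 238$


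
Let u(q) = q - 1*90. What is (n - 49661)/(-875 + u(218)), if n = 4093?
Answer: 45568/747 ≈ 61.001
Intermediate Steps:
u(q) = -90 + q (u(q) = q - 90 = -90 + q)
(n - 49661)/(-875 + u(218)) = (4093 - 49661)/(-875 + (-90 + 218)) = -45568/(-875 + 128) = -45568/(-747) = -45568*(-1/747) = 45568/747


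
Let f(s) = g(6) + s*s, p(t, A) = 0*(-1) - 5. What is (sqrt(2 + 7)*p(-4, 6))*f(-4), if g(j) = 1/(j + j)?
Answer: -965/4 ≈ -241.25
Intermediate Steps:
g(j) = 1/(2*j)
p(t, A) = -5 (p(t, A) = 0 - 5 = -5)
f(s) = 1/12 + s**2 (f(s) = (1/2)/6 + s*s = (1/2)*(1/6) + s**2 = 1/12 + s**2)
(sqrt(2 + 7)*p(-4, 6))*f(-4) = (sqrt(2 + 7)*(-5))*(1/12 + (-4)**2) = (sqrt(9)*(-5))*(1/12 + 16) = (3*(-5))*(193/12) = -15*193/12 = -965/4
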